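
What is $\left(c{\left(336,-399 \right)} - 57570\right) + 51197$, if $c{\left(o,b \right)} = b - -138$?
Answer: $-6634$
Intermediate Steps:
$c{\left(o,b \right)} = 138 + b$ ($c{\left(o,b \right)} = b + 138 = 138 + b$)
$\left(c{\left(336,-399 \right)} - 57570\right) + 51197 = \left(\left(138 - 399\right) - 57570\right) + 51197 = \left(-261 - 57570\right) + 51197 = -57831 + 51197 = -6634$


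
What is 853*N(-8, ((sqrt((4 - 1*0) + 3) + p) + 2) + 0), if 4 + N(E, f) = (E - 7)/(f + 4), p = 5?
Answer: -176571/38 + 4265*sqrt(7)/38 ≈ -4349.7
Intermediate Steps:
N(E, f) = -4 + (-7 + E)/(4 + f) (N(E, f) = -4 + (E - 7)/(f + 4) = -4 + (-7 + E)/(4 + f))
853*N(-8, ((sqrt((4 - 1*0) + 3) + p) + 2) + 0) = 853*((-23 - 8 - 4*(((sqrt((4 - 1*0) + 3) + 5) + 2) + 0))/(4 + (((sqrt((4 - 1*0) + 3) + 5) + 2) + 0))) = 853*((-23 - 8 - 4*(((sqrt((4 + 0) + 3) + 5) + 2) + 0))/(4 + (((sqrt((4 + 0) + 3) + 5) + 2) + 0))) = 853*((-23 - 8 - 4*(((sqrt(4 + 3) + 5) + 2) + 0))/(4 + (((sqrt(4 + 3) + 5) + 2) + 0))) = 853*((-23 - 8 - 4*(((sqrt(7) + 5) + 2) + 0))/(4 + (((sqrt(7) + 5) + 2) + 0))) = 853*((-23 - 8 - 4*(((5 + sqrt(7)) + 2) + 0))/(4 + (((5 + sqrt(7)) + 2) + 0))) = 853*((-23 - 8 - 4*((7 + sqrt(7)) + 0))/(4 + ((7 + sqrt(7)) + 0))) = 853*((-23 - 8 - 4*(7 + sqrt(7)))/(4 + (7 + sqrt(7)))) = 853*((-23 - 8 + (-28 - 4*sqrt(7)))/(11 + sqrt(7))) = 853*((-59 - 4*sqrt(7))/(11 + sqrt(7))) = 853*(-59 - 4*sqrt(7))/(11 + sqrt(7))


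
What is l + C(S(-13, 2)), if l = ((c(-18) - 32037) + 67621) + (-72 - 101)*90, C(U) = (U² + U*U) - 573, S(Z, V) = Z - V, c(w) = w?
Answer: 19873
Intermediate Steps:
C(U) = -573 + 2*U² (C(U) = (U² + U²) - 573 = 2*U² - 573 = -573 + 2*U²)
l = 19996 (l = ((-18 - 32037) + 67621) + (-72 - 101)*90 = (-32055 + 67621) - 173*90 = 35566 - 15570 = 19996)
l + C(S(-13, 2)) = 19996 + (-573 + 2*(-13 - 1*2)²) = 19996 + (-573 + 2*(-13 - 2)²) = 19996 + (-573 + 2*(-15)²) = 19996 + (-573 + 2*225) = 19996 + (-573 + 450) = 19996 - 123 = 19873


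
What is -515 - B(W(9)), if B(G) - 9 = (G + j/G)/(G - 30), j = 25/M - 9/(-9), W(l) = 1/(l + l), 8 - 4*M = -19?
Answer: -280911/539 ≈ -521.17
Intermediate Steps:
M = 27/4 (M = 2 - 1/4*(-19) = 2 + 19/4 = 27/4 ≈ 6.7500)
W(l) = 1/(2*l)
j = 127/27 (j = 25/(27/4) - 9/(-9) = 25*(4/27) - 9*(-1/9) = 100/27 + 1 = 127/27 ≈ 4.7037)
B(G) = 9 + (G + 127/(27*G))/(-30 + G) (B(G) = 9 + (G + 127/(27*G))/(G - 30) = 9 + (G + 127/(27*G))/(-30 + G))
-515 - B(W(9)) = -515 - (127 - 3645/9 + 270*((1/2)/9)**2)/(27*((1/2)/9)*(-30 + (1/2)/9)) = -515 - (127 - 3645/9 + 270*((1/2)*(1/9))**2)/(27*((1/2)*(1/9))*(-30 + (1/2)*(1/9))) = -515 - (127 - 7290*1/18 + 270*(1/18)**2)/(27*1/18*(-30 + 1/18)) = -515 - 18*(127 - 405 + 270*(1/324))/(27*(-539/18)) = -515 - 18*(-18)*(127 - 405 + 5/6)/(27*539) = -515 - 18*(-18)*(-1663)/(27*539*6) = -515 - 1*3326/539 = -515 - 3326/539 = -280911/539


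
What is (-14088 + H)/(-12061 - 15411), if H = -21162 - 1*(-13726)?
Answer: 5381/6868 ≈ 0.78349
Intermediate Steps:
H = -7436 (H = -21162 + 13726 = -7436)
(-14088 + H)/(-12061 - 15411) = (-14088 - 7436)/(-12061 - 15411) = -21524/(-27472) = -21524*(-1/27472) = 5381/6868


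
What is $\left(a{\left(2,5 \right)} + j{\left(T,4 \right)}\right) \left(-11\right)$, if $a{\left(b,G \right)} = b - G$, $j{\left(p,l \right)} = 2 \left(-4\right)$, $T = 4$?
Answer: $121$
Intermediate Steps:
$j{\left(p,l \right)} = -8$
$\left(a{\left(2,5 \right)} + j{\left(T,4 \right)}\right) \left(-11\right) = \left(\left(2 - 5\right) - 8\right) \left(-11\right) = \left(-3 - 8\right) \left(-11\right) = \left(-11\right) \left(-11\right) = 121$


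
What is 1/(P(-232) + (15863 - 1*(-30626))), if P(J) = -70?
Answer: 1/46419 ≈ 2.1543e-5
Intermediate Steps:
1/(P(-232) + (15863 - 1*(-30626))) = 1/(-70 + (15863 - 1*(-30626))) = 1/(-70 + (15863 + 30626)) = 1/(-70 + 46489) = 1/46419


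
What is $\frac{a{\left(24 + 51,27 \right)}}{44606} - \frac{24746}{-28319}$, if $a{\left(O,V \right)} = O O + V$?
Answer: $\frac{631939532}{631598657} \approx 1.0005$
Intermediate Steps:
$a{\left(O,V \right)} = V + O^{2}$ ($a{\left(O,V \right)} = O^{2} + V = V + O^{2}$)
$\frac{a{\left(24 + 51,27 \right)}}{44606} - \frac{24746}{-28319} = \frac{27 + \left(24 + 51\right)^{2}}{44606} - \frac{24746}{-28319} = \left(27 + 75^{2}\right) \frac{1}{44606} - - \frac{24746}{28319} = \left(27 + 5625\right) \frac{1}{44606} + \frac{24746}{28319} = 5652 \cdot \frac{1}{44606} + \frac{24746}{28319} = \frac{2826}{22303} + \frac{24746}{28319} = \frac{631939532}{631598657}$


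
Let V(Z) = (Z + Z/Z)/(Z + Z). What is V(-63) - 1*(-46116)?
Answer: 2905339/63 ≈ 46117.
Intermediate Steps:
V(Z) = (1 + Z)/(2*Z) (V(Z) = (Z + 1)/((2*Z)) = (1 + Z)*(1/(2*Z)) = (1 + Z)/(2*Z))
V(-63) - 1*(-46116) = (½)*(1 - 63)/(-63) - 1*(-46116) = (½)*(-1/63)*(-62) + 46116 = 31/63 + 46116 = 2905339/63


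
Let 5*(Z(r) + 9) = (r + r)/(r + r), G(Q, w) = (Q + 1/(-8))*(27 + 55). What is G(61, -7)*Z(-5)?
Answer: -219637/5 ≈ -43927.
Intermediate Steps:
G(Q, w) = -41/4 + 82*Q (G(Q, w) = (Q - ⅛)*82 = (-⅛ + Q)*82 = -41/4 + 82*Q)
Z(r) = -44/5 (Z(r) = -9 + ((r + r)/(r + r))/5 = -9 + ((2*r)/((2*r)))/5 = -9 + ((2*r)*(1/(2*r)))/5 = -9 + (⅕)*1 = -9 + ⅕ = -44/5)
G(61, -7)*Z(-5) = (-41/4 + 82*61)*(-44/5) = (-41/4 + 5002)*(-44/5) = (19967/4)*(-44/5) = -219637/5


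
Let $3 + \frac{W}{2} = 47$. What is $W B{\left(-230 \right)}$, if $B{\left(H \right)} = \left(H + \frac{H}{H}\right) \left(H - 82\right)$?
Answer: $6287424$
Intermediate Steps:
$B{\left(H \right)} = \left(1 + H\right) \left(-82 + H\right)$ ($B{\left(H \right)} = \left(H + 1\right) \left(-82 + H\right) = \left(1 + H\right) \left(-82 + H\right)$)
$W = 88$ ($W = -6 + 2 \cdot 47 = -6 + 94 = 88$)
$W B{\left(-230 \right)} = 88 \left(-82 + \left(-230\right)^{2} - -18630\right) = 88 \left(-82 + 52900 + 18630\right) = 88 \cdot 71448 = 6287424$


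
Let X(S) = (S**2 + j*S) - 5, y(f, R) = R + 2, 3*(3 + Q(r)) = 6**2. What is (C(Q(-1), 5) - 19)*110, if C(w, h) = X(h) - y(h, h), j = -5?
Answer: -3410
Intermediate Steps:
Q(r) = 9 (Q(r) = -3 + (1/3)*6**2 = -3 + (1/3)*36 = -3 + 12 = 9)
y(f, R) = 2 + R
X(S) = -5 + S**2 - 5*S (X(S) = (S**2 - 5*S) - 5 = -5 + S**2 - 5*S)
C(w, h) = -7 + h**2 - 6*h (C(w, h) = (-5 + h**2 - 5*h) - (2 + h) = (-5 + h**2 - 5*h) + (-2 - h) = -7 + h**2 - 6*h)
(C(Q(-1), 5) - 19)*110 = ((-7 + 5**2 - 6*5) - 19)*110 = ((-7 + 25 - 30) - 19)*110 = (-12 - 19)*110 = -31*110 = -3410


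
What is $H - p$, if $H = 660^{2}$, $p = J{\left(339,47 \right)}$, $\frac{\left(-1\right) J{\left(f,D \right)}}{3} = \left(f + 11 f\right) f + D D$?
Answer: $4579383$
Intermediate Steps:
$J{\left(f,D \right)} = - 36 f^{2} - 3 D^{2}$ ($J{\left(f,D \right)} = - 3 \left(\left(f + 11 f\right) f + D D\right) = - 3 \left(12 f f + D^{2}\right) = - 3 \left(12 f^{2} + D^{2}\right) = - 3 \left(D^{2} + 12 f^{2}\right) = - 36 f^{2} - 3 D^{2}$)
$p = -4143783$ ($p = - 36 \cdot 339^{2} - 3 \cdot 47^{2} = \left(-36\right) 114921 - 6627 = -4137156 - 6627 = -4143783$)
$H = 435600$
$H - p = 435600 - -4143783 = 435600 + 4143783 = 4579383$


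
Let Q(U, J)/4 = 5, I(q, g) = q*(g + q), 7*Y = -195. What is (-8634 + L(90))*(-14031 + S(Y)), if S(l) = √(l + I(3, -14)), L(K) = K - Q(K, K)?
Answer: 120161484 - 8564*I*√2982/7 ≈ 1.2016e+8 - 66809.0*I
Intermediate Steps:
Y = -195/7 (Y = (⅐)*(-195) = -195/7 ≈ -27.857)
Q(U, J) = 20 (Q(U, J) = 4*5 = 20)
L(K) = -20 + K (L(K) = K - 1*20 = K - 20 = -20 + K)
S(l) = √(-33 + l) (S(l) = √(l + 3*(-14 + 3)) = √(l + 3*(-11)) = √(l - 33) = √(-33 + l))
(-8634 + L(90))*(-14031 + S(Y)) = (-8634 + (-20 + 90))*(-14031 + √(-33 - 195/7)) = (-8634 + 70)*(-14031 + √(-426/7)) = -8564*(-14031 + I*√2982/7) = 120161484 - 8564*I*√2982/7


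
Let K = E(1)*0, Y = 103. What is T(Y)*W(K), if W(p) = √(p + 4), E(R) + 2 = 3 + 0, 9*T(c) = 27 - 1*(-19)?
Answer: 92/9 ≈ 10.222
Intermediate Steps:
T(c) = 46/9 (T(c) = (27 - 1*(-19))/9 = (27 + 19)/9 = (⅑)*46 = 46/9)
E(R) = 1 (E(R) = -2 + (3 + 0) = -2 + 3 = 1)
K = 0 (K = 1*0 = 0)
W(p) = √(4 + p)
T(Y)*W(K) = 46*√(4 + 0)/9 = 46*√4/9 = (46/9)*2 = 92/9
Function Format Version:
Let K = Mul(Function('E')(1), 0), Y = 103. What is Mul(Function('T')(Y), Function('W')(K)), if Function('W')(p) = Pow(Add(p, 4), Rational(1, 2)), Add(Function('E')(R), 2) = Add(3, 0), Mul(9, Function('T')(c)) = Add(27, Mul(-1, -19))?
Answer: Rational(92, 9) ≈ 10.222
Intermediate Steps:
Function('T')(c) = Rational(46, 9) (Function('T')(c) = Mul(Rational(1, 9), Add(27, Mul(-1, -19))) = Mul(Rational(1, 9), Add(27, 19)) = Mul(Rational(1, 9), 46) = Rational(46, 9))
Function('E')(R) = 1 (Function('E')(R) = Add(-2, Add(3, 0)) = Add(-2, 3) = 1)
K = 0 (K = Mul(1, 0) = 0)
Function('W')(p) = Pow(Add(4, p), Rational(1, 2))
Mul(Function('T')(Y), Function('W')(K)) = Mul(Rational(46, 9), Pow(Add(4, 0), Rational(1, 2))) = Mul(Rational(46, 9), Pow(4, Rational(1, 2))) = Mul(Rational(46, 9), 2) = Rational(92, 9)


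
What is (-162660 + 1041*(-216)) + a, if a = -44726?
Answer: -432242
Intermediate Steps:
(-162660 + 1041*(-216)) + a = (-162660 + 1041*(-216)) - 44726 = (-162660 - 224856) - 44726 = -387516 - 44726 = -432242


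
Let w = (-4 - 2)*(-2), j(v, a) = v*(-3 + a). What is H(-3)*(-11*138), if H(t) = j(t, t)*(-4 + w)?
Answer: -218592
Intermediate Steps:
w = 12 (w = -6*(-2) = 12)
H(t) = 8*t*(-3 + t) (H(t) = (t*(-3 + t))*(-4 + 12) = (t*(-3 + t))*8 = 8*t*(-3 + t))
H(-3)*(-11*138) = (8*(-3)*(-3 - 3))*(-11*138) = (8*(-3)*(-6))*(-1518) = 144*(-1518) = -218592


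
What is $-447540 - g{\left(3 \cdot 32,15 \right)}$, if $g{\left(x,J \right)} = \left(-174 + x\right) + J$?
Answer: $-447477$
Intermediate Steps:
$g{\left(x,J \right)} = -174 + J + x$
$-447540 - g{\left(3 \cdot 32,15 \right)} = -447540 - \left(-174 + 15 + 3 \cdot 32\right) = -447540 - \left(-174 + 15 + 96\right) = -447540 - -63 = -447540 + 63 = -447477$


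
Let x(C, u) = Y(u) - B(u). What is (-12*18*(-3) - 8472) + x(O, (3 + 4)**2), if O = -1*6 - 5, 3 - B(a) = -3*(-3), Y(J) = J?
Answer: -7769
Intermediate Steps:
B(a) = -6 (B(a) = 3 - (-3)*(-3) = 3 - 1*9 = 3 - 9 = -6)
O = -11 (O = -6 - 5 = -11)
x(C, u) = 6 + u (x(C, u) = u - 1*(-6) = u + 6 = 6 + u)
(-12*18*(-3) - 8472) + x(O, (3 + 4)**2) = (-12*18*(-3) - 8472) + (6 + (3 + 4)**2) = (-216*(-3) - 8472) + (6 + 7**2) = (648 - 8472) + (6 + 49) = -7824 + 55 = -7769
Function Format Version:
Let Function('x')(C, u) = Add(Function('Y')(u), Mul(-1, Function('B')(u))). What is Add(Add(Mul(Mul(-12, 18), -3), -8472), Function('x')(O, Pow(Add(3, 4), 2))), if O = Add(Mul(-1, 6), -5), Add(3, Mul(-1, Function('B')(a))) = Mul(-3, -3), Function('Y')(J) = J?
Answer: -7769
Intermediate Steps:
Function('B')(a) = -6 (Function('B')(a) = Add(3, Mul(-1, Mul(-3, -3))) = Add(3, Mul(-1, 9)) = Add(3, -9) = -6)
O = -11 (O = Add(-6, -5) = -11)
Function('x')(C, u) = Add(6, u) (Function('x')(C, u) = Add(u, Mul(-1, -6)) = Add(u, 6) = Add(6, u))
Add(Add(Mul(Mul(-12, 18), -3), -8472), Function('x')(O, Pow(Add(3, 4), 2))) = Add(Add(Mul(Mul(-12, 18), -3), -8472), Add(6, Pow(Add(3, 4), 2))) = Add(Add(Mul(-216, -3), -8472), Add(6, Pow(7, 2))) = Add(Add(648, -8472), Add(6, 49)) = Add(-7824, 55) = -7769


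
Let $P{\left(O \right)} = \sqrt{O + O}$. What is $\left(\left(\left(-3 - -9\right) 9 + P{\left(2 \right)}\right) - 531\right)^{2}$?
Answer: $225625$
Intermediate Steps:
$P{\left(O \right)} = \sqrt{2} \sqrt{O}$ ($P{\left(O \right)} = \sqrt{2 O} = \sqrt{2} \sqrt{O}$)
$\left(\left(\left(-3 - -9\right) 9 + P{\left(2 \right)}\right) - 531\right)^{2} = \left(\left(\left(-3 - -9\right) 9 + \sqrt{2} \sqrt{2}\right) - 531\right)^{2} = \left(\left(\left(-3 + 9\right) 9 + 2\right) - 531\right)^{2} = \left(\left(6 \cdot 9 + 2\right) - 531\right)^{2} = \left(\left(54 + 2\right) - 531\right)^{2} = \left(56 - 531\right)^{2} = \left(-475\right)^{2} = 225625$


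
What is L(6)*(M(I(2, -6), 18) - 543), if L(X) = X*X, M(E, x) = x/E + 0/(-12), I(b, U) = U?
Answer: -19656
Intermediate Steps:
M(E, x) = x/E (M(E, x) = x/E + 0*(-1/12) = x/E + 0 = x/E)
L(X) = X²
L(6)*(M(I(2, -6), 18) - 543) = 6²*(18/(-6) - 543) = 36*(18*(-⅙) - 543) = 36*(-3 - 543) = 36*(-546) = -19656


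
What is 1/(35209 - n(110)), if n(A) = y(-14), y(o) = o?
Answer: 1/35223 ≈ 2.8391e-5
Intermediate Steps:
n(A) = -14
1/(35209 - n(110)) = 1/(35209 - 1*(-14)) = 1/(35209 + 14) = 1/35223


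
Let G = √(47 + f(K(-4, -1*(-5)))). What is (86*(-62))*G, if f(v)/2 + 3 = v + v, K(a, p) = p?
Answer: -5332*√61 ≈ -41644.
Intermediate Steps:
f(v) = -6 + 4*v (f(v) = -6 + 2*(v + v) = -6 + 2*(2*v) = -6 + 4*v)
G = √61 (G = √(47 + (-6 + 4*(-1*(-5)))) = √(47 + (-6 + 4*5)) = √(47 + (-6 + 20)) = √(47 + 14) = √61 ≈ 7.8102)
(86*(-62))*G = (86*(-62))*√61 = -5332*√61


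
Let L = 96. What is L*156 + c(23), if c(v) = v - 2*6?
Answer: 14987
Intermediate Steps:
c(v) = -12 + v (c(v) = v - 12 = -12 + v)
L*156 + c(23) = 96*156 + (-12 + 23) = 14976 + 11 = 14987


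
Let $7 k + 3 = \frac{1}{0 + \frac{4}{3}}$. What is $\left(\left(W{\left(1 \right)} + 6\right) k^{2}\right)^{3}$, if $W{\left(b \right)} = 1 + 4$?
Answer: $\frac{707347971}{481890304} \approx 1.4679$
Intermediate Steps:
$W{\left(b \right)} = 5$
$k = - \frac{9}{28}$ ($k = - \frac{3}{7} + \frac{1}{7 \left(0 + \frac{4}{3}\right)} = - \frac{3}{7} + \frac{1}{7 \cdot \frac{4}{3}} = - \frac{3}{7} + \frac{1}{7} \cdot \frac{3}{4} = - \frac{3}{7} + \frac{3}{28} = - \frac{9}{28} \approx -0.32143$)
$\left(\left(W{\left(1 \right)} + 6\right) k^{2}\right)^{3} = \left(\left(5 + 6\right) \left(- \frac{9}{28}\right)^{2}\right)^{3} = \left(11 \cdot \frac{81}{784}\right)^{3} = \left(\frac{891}{784}\right)^{3} = \frac{707347971}{481890304}$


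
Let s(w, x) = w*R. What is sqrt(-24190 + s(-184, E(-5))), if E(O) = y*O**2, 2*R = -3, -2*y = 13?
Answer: I*sqrt(23914) ≈ 154.64*I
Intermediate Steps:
y = -13/2 (y = -1/2*13 = -13/2 ≈ -6.5000)
R = -3/2 (R = (1/2)*(-3) = -3/2 ≈ -1.5000)
E(O) = -13*O**2/2
s(w, x) = -3*w/2 (s(w, x) = w*(-3/2) = -3*w/2)
sqrt(-24190 + s(-184, E(-5))) = sqrt(-24190 - 3/2*(-184)) = sqrt(-24190 + 276) = sqrt(-23914) = I*sqrt(23914)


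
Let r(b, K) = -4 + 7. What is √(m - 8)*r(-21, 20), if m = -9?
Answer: 3*I*√17 ≈ 12.369*I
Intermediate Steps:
r(b, K) = 3
√(m - 8)*r(-21, 20) = √(-9 - 8)*3 = √(-17)*3 = (I*√17)*3 = 3*I*√17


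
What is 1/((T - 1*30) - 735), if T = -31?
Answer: -1/796 ≈ -0.0012563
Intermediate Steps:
1/((T - 1*30) - 735) = 1/((-31 - 1*30) - 735) = 1/((-31 - 30) - 735) = 1/(-61 - 735) = 1/(-796) = -1/796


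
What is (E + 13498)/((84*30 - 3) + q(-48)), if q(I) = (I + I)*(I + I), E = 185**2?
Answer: 47723/11733 ≈ 4.0674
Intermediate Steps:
E = 34225
q(I) = 4*I**2 (q(I) = (2*I)*(2*I) = 4*I**2)
(E + 13498)/((84*30 - 3) + q(-48)) = (34225 + 13498)/((84*30 - 3) + 4*(-48)**2) = 47723/((2520 - 3) + 4*2304) = 47723/(2517 + 9216) = 47723/11733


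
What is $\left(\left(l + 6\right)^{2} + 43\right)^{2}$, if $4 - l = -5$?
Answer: $71824$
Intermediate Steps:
$l = 9$ ($l = 4 - -5 = 4 + 5 = 9$)
$\left(\left(l + 6\right)^{2} + 43\right)^{2} = \left(\left(9 + 6\right)^{2} + 43\right)^{2} = \left(15^{2} + 43\right)^{2} = \left(225 + 43\right)^{2} = 268^{2} = 71824$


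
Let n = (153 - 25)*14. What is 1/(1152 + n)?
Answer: 1/2944 ≈ 0.00033967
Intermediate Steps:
n = 1792 (n = 128*14 = 1792)
1/(1152 + n) = 1/(1152 + 1792) = 1/2944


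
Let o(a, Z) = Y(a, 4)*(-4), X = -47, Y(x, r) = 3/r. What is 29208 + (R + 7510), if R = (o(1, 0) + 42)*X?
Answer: 34885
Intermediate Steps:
o(a, Z) = -3 (o(a, Z) = (3/4)*(-4) = (3*(¼))*(-4) = (¾)*(-4) = -3)
R = -1833 (R = (-3 + 42)*(-47) = 39*(-47) = -1833)
29208 + (R + 7510) = 29208 + (-1833 + 7510) = 29208 + 5677 = 34885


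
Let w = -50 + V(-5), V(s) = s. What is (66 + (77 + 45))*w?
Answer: -10340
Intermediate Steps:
w = -55 (w = -50 - 5 = -55)
(66 + (77 + 45))*w = (66 + (77 + 45))*(-55) = (66 + 122)*(-55) = 188*(-55) = -10340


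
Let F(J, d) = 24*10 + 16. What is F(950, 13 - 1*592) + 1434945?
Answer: 1435201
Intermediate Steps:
F(J, d) = 256 (F(J, d) = 240 + 16 = 256)
F(950, 13 - 1*592) + 1434945 = 256 + 1434945 = 1435201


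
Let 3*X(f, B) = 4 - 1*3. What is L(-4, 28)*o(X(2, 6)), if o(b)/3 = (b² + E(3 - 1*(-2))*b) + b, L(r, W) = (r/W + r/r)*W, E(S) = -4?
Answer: -64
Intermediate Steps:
L(r, W) = W*(1 + r/W) (L(r, W) = (r/W + 1)*W = (1 + r/W)*W = W*(1 + r/W))
X(f, B) = ⅓ (X(f, B) = (4 - 1*3)/3 = (4 - 3)/3 = (⅓)*1 = ⅓)
o(b) = -9*b + 3*b² (o(b) = 3*((b² - 4*b) + b) = 3*(b² - 3*b) = -9*b + 3*b²)
L(-4, 28)*o(X(2, 6)) = (28 - 4)*(3*(⅓)*(-3 + ⅓)) = 24*(3*(⅓)*(-8/3)) = 24*(-8/3) = -64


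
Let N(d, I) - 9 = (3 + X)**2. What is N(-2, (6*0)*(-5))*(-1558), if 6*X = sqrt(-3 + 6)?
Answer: -169043/6 - 1558*sqrt(3) ≈ -30872.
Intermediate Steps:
X = sqrt(3)/6 (X = sqrt(-3 + 6)/6 = sqrt(3)/6 ≈ 0.28868)
N(d, I) = 9 + (3 + sqrt(3)/6)**2
N(-2, (6*0)*(-5))*(-1558) = (217/12 + sqrt(3))*(-1558) = -169043/6 - 1558*sqrt(3)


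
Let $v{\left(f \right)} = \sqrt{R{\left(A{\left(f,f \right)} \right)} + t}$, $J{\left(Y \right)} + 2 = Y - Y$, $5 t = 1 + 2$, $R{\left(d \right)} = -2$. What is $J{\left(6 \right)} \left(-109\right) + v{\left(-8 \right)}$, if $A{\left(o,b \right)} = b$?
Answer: $218 + \frac{i \sqrt{35}}{5} \approx 218.0 + 1.1832 i$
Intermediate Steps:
$t = \frac{3}{5}$ ($t = \frac{1 + 2}{5} = \frac{1}{5} \cdot 3 = \frac{3}{5} \approx 0.6$)
$J{\left(Y \right)} = -2$ ($J{\left(Y \right)} = -2 + \left(Y - Y\right) = -2 + 0 = -2$)
$v{\left(f \right)} = \frac{i \sqrt{35}}{5}$ ($v{\left(f \right)} = \sqrt{-2 + \frac{3}{5}} = \sqrt{- \frac{7}{5}} = \frac{i \sqrt{35}}{5}$)
$J{\left(6 \right)} \left(-109\right) + v{\left(-8 \right)} = \left(-2\right) \left(-109\right) + \frac{i \sqrt{35}}{5} = 218 + \frac{i \sqrt{35}}{5}$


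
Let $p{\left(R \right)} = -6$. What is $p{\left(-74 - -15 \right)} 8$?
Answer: $-48$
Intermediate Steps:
$p{\left(-74 - -15 \right)} 8 = \left(-6\right) 8 = -48$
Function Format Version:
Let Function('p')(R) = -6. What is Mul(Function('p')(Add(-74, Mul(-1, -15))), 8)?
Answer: -48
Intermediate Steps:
Mul(Function('p')(Add(-74, Mul(-1, -15))), 8) = Mul(-6, 8) = -48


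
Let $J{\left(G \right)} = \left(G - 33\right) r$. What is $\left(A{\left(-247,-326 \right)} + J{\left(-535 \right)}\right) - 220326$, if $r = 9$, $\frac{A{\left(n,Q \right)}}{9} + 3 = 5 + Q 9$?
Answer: $-251826$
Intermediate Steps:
$A{\left(n,Q \right)} = 18 + 81 Q$ ($A{\left(n,Q \right)} = -27 + 9 \left(5 + Q 9\right) = -27 + 9 \left(5 + 9 Q\right) = -27 + \left(45 + 81 Q\right) = 18 + 81 Q$)
$J{\left(G \right)} = -297 + 9 G$ ($J{\left(G \right)} = \left(G - 33\right) 9 = \left(-33 + G\right) 9 = -297 + 9 G$)
$\left(A{\left(-247,-326 \right)} + J{\left(-535 \right)}\right) - 220326 = \left(\left(18 + 81 \left(-326\right)\right) + \left(-297 + 9 \left(-535\right)\right)\right) - 220326 = \left(\left(18 - 26406\right) - 5112\right) - 220326 = \left(-26388 - 5112\right) - 220326 = -31500 - 220326 = -251826$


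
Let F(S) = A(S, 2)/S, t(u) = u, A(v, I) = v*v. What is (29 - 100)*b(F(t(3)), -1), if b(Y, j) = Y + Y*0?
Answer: -213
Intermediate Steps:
A(v, I) = v²
F(S) = S (F(S) = S²/S = S)
b(Y, j) = Y (b(Y, j) = Y + 0 = Y)
(29 - 100)*b(F(t(3)), -1) = (29 - 100)*3 = -71*3 = -213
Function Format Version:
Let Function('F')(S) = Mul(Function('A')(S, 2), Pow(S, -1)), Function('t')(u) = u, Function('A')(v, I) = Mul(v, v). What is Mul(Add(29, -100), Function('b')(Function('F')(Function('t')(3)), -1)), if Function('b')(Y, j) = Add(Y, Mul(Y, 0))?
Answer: -213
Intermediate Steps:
Function('A')(v, I) = Pow(v, 2)
Function('F')(S) = S (Function('F')(S) = Mul(Pow(S, 2), Pow(S, -1)) = S)
Function('b')(Y, j) = Y (Function('b')(Y, j) = Add(Y, 0) = Y)
Mul(Add(29, -100), Function('b')(Function('F')(Function('t')(3)), -1)) = Mul(Add(29, -100), 3) = Mul(-71, 3) = -213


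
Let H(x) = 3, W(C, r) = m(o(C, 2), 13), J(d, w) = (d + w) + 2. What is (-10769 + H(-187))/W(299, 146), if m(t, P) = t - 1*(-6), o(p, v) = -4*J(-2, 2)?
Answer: 5383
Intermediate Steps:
J(d, w) = 2 + d + w
o(p, v) = -8 (o(p, v) = -4*(2 - 2 + 2) = -4*2 = -8)
m(t, P) = 6 + t (m(t, P) = t + 6 = 6 + t)
W(C, r) = -2 (W(C, r) = 6 - 8 = -2)
(-10769 + H(-187))/W(299, 146) = (-10769 + 3)/(-2) = -10766*(-½) = 5383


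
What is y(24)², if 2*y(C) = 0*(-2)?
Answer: 0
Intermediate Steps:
y(C) = 0 (y(C) = (0*(-2))/2 = (½)*0 = 0)
y(24)² = 0² = 0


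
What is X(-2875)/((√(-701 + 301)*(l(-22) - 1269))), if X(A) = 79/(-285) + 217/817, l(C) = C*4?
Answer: -71*I/166300350 ≈ -4.2694e-7*I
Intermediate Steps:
l(C) = 4*C
X(A) = -142/12255 (X(A) = 79*(-1/285) + 217*(1/817) = -79/285 + 217/817 = -142/12255)
X(-2875)/((√(-701 + 301)*(l(-22) - 1269))) = -142*1/(√(-701 + 301)*(4*(-22) - 1269))/12255 = -142*(-I/(20*(-88 - 1269)))/12255 = -142*I/27140/12255 = -71*I/166300350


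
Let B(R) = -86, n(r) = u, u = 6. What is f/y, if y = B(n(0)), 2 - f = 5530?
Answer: 2764/43 ≈ 64.279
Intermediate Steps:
f = -5528 (f = 2 - 1*5530 = 2 - 5530 = -5528)
n(r) = 6
y = -86
f/y = -5528/(-86) = -5528*(-1/86) = 2764/43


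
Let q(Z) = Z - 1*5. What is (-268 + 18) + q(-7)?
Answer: -262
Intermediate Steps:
q(Z) = -5 + Z (q(Z) = Z - 5 = -5 + Z)
(-268 + 18) + q(-7) = (-268 + 18) + (-5 - 7) = -250 - 12 = -262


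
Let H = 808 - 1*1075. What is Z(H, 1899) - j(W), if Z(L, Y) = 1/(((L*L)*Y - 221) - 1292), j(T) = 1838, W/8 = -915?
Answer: -248821635723/135376298 ≈ -1838.0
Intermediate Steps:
W = -7320 (W = 8*(-915) = -7320)
H = -267 (H = 808 - 1075 = -267)
Z(L, Y) = 1/(-1513 + Y*L**2) (Z(L, Y) = 1/((L**2*Y - 221) - 1292) = 1/((Y*L**2 - 221) - 1292) = 1/((-221 + Y*L**2) - 1292) = 1/(-1513 + Y*L**2))
Z(H, 1899) - j(W) = 1/(-1513 + 1899*(-267)**2) - 1*1838 = 1/(-1513 + 1899*71289) - 1838 = 1/(-1513 + 135377811) - 1838 = 1/135376298 - 1838 = -248821635723/135376298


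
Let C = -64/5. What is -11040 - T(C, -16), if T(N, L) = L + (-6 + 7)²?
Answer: -11025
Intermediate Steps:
C = -64/5 (C = -64*⅕ = -64/5 ≈ -12.800)
T(N, L) = 1 + L (T(N, L) = L + 1² = L + 1 = 1 + L)
-11040 - T(C, -16) = -11040 - (1 - 16) = -11040 - 1*(-15) = -11040 + 15 = -11025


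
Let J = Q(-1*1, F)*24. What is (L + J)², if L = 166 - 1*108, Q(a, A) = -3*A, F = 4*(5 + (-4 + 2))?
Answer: 649636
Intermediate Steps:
F = 12 (F = 4*(5 - 2) = 4*3 = 12)
L = 58 (L = 166 - 108 = 58)
J = -864 (J = -3*12*24 = -36*24 = -864)
(L + J)² = (58 - 864)² = (-806)² = 649636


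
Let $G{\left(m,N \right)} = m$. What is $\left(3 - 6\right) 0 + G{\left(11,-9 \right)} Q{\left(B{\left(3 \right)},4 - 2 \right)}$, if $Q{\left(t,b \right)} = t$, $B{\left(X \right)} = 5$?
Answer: $55$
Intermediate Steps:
$\left(3 - 6\right) 0 + G{\left(11,-9 \right)} Q{\left(B{\left(3 \right)},4 - 2 \right)} = \left(3 - 6\right) 0 + 11 \cdot 5 = \left(-3\right) 0 + 55 = 0 + 55 = 55$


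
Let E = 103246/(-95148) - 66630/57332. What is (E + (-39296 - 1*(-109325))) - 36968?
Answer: 11271020438149/340939071 ≈ 33059.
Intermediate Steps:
E = -766188182/340939071 (E = 103246*(-1/95148) - 66630*1/57332 = -51623/47574 - 33315/28666 = -766188182/340939071 ≈ -2.2473)
(E + (-39296 - 1*(-109325))) - 36968 = (-766188182/340939071 + (-39296 - 1*(-109325))) - 36968 = (-766188182/340939071 + (-39296 + 109325)) - 36968 = (-766188182/340939071 + 70029) - 36968 = 23874856014877/340939071 - 36968 = 11271020438149/340939071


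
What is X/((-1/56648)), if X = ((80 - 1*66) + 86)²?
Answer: -566480000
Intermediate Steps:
X = 10000 (X = ((80 - 66) + 86)² = (14 + 86)² = 100² = 10000)
X/((-1/56648)) = 10000/((-1/56648)) = 10000/((-1*1/56648)) = 10000/(-1/56648) = 10000*(-56648) = -566480000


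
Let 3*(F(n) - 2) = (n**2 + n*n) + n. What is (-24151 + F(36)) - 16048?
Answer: -39321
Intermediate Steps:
F(n) = 2 + n/3 + 2*n**2/3 (F(n) = 2 + ((n**2 + n*n) + n)/3 = 2 + ((n**2 + n**2) + n)/3 = 2 + (2*n**2 + n)/3 = 2 + (n + 2*n**2)/3 = 2 + (n/3 + 2*n**2/3) = 2 + n/3 + 2*n**2/3)
(-24151 + F(36)) - 16048 = (-24151 + (2 + (1/3)*36 + (2/3)*36**2)) - 16048 = (-24151 + (2 + 12 + (2/3)*1296)) - 16048 = (-24151 + (2 + 12 + 864)) - 16048 = (-24151 + 878) - 16048 = -23273 - 16048 = -39321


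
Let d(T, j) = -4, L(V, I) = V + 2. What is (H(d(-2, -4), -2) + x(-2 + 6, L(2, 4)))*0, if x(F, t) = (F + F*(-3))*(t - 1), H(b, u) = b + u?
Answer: 0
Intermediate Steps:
L(V, I) = 2 + V
x(F, t) = -2*F*(-1 + t) (x(F, t) = (F - 3*F)*(-1 + t) = (-2*F)*(-1 + t) = -2*F*(-1 + t))
(H(d(-2, -4), -2) + x(-2 + 6, L(2, 4)))*0 = ((-4 - 2) + 2*(-2 + 6)*(1 - (2 + 2)))*0 = (-6 + 2*4*(1 - 1*4))*0 = (-6 + 2*4*(1 - 4))*0 = (-6 + 2*4*(-3))*0 = (-6 - 24)*0 = -30*0 = 0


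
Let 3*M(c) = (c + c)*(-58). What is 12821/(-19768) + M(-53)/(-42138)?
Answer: -871143779/1249475976 ≈ -0.69721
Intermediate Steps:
M(c) = -116*c/3 (M(c) = ((c + c)*(-58))/3 = ((2*c)*(-58))/3 = (-116*c)/3 = -116*c/3)
12821/(-19768) + M(-53)/(-42138) = 12821/(-19768) - 116/3*(-53)/(-42138) = 12821*(-1/19768) + (6148/3)*(-1/42138) = -12821/19768 - 3074/63207 = -871143779/1249475976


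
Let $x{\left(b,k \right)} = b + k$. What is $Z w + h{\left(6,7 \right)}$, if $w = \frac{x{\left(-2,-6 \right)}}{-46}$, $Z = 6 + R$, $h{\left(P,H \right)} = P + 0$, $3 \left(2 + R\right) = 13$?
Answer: $\frac{514}{69} \approx 7.4493$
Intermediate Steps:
$R = \frac{7}{3}$ ($R = -2 + \frac{1}{3} \cdot 13 = -2 + \frac{13}{3} = \frac{7}{3} \approx 2.3333$)
$h{\left(P,H \right)} = P$
$Z = \frac{25}{3}$ ($Z = 6 + \frac{7}{3} = \frac{25}{3} \approx 8.3333$)
$w = \frac{4}{23}$ ($w = \frac{-2 - 6}{-46} = \left(-8\right) \left(- \frac{1}{46}\right) = \frac{4}{23} \approx 0.17391$)
$Z w + h{\left(6,7 \right)} = \frac{25}{3} \cdot \frac{4}{23} + 6 = \frac{100}{69} + 6 = \frac{514}{69}$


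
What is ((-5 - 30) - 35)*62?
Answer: -4340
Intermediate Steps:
((-5 - 30) - 35)*62 = (-35 - 35)*62 = -70*62 = -4340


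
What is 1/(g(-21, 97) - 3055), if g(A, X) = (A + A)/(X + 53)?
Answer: -25/76382 ≈ -0.00032730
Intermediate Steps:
g(A, X) = 2*A/(53 + X) (g(A, X) = (2*A)/(53 + X) = 2*A/(53 + X))
1/(g(-21, 97) - 3055) = 1/(2*(-21)/(53 + 97) - 3055) = 1/(2*(-21)/150 - 3055) = 1/(2*(-21)*(1/150) - 3055) = 1/(-7/25 - 3055) = 1/(-76382/25) = -25/76382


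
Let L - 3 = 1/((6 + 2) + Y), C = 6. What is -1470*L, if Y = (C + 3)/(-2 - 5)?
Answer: -217560/47 ≈ -4628.9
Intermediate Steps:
Y = -9/7 (Y = (6 + 3)/(-2 - 5) = 9/(-7) = 9*(-⅐) = -9/7 ≈ -1.2857)
L = 148/47 (L = 3 + 1/((6 + 2) - 9/7) = 3 + 1/(8 - 9/7) = 3 + 1/(47/7) = 3 + 7/47 = 148/47 ≈ 3.1489)
-1470*L = -1470*148/47 = -217560/47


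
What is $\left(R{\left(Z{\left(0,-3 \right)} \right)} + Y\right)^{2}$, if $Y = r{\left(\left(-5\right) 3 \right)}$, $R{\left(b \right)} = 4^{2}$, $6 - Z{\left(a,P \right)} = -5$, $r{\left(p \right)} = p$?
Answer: $1$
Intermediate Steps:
$Z{\left(a,P \right)} = 11$ ($Z{\left(a,P \right)} = 6 - -5 = 6 + 5 = 11$)
$R{\left(b \right)} = 16$
$Y = -15$ ($Y = \left(-5\right) 3 = -15$)
$\left(R{\left(Z{\left(0,-3 \right)} \right)} + Y\right)^{2} = \left(16 - 15\right)^{2} = 1^{2} = 1$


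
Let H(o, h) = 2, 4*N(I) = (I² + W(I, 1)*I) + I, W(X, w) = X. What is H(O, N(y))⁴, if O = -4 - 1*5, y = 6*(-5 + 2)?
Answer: 16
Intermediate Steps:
y = -18 (y = 6*(-3) = -18)
O = -9 (O = -4 - 5 = -9)
N(I) = I²/2 + I/4 (N(I) = ((I² + I*I) + I)/4 = ((I² + I²) + I)/4 = (2*I² + I)/4 = (I + 2*I²)/4 = I²/2 + I/4)
H(O, N(y))⁴ = 2⁴ = 16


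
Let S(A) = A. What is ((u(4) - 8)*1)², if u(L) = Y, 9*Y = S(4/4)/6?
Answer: 185761/2916 ≈ 63.704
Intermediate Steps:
Y = 1/54 (Y = ((4/4)/6)/9 = ((4*(¼))*(⅙))/9 = (1*(⅙))/9 = (⅑)*(⅙) = 1/54 ≈ 0.018519)
u(L) = 1/54
((u(4) - 8)*1)² = ((1/54 - 8)*1)² = (-431/54*1)² = (-431/54)² = 185761/2916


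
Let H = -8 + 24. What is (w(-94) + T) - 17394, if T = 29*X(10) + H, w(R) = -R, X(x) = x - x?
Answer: -17284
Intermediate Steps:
X(x) = 0
H = 16
T = 16 (T = 29*0 + 16 = 0 + 16 = 16)
(w(-94) + T) - 17394 = (-1*(-94) + 16) - 17394 = (94 + 16) - 17394 = 110 - 17394 = -17284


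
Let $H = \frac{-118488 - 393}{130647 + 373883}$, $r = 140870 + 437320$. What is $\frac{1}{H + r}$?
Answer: $\frac{504530}{291714081819} \approx 1.7295 \cdot 10^{-6}$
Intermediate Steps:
$r = 578190$
$H = - \frac{118881}{504530} \approx -0.23563$
$\frac{1}{H + r} = \frac{1}{- \frac{118881}{504530} + 578190} = \frac{1}{\frac{291714081819}{504530}} = \frac{504530}{291714081819}$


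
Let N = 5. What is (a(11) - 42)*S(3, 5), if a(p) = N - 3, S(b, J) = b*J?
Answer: -600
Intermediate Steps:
S(b, J) = J*b
a(p) = 2 (a(p) = 5 - 3 = 2)
(a(11) - 42)*S(3, 5) = (2 - 42)*(5*3) = -40*15 = -600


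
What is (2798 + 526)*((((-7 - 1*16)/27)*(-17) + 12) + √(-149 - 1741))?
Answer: 792220/9 + 9972*I*√210 ≈ 88025.0 + 1.4451e+5*I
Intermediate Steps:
(2798 + 526)*((((-7 - 1*16)/27)*(-17) + 12) + √(-149 - 1741)) = 3324*((((-7 - 16)*(1/27))*(-17) + 12) + √(-1890)) = 3324*((-23*1/27*(-17) + 12) + 3*I*√210) = 3324*((-23/27*(-17) + 12) + 3*I*√210) = 3324*((391/27 + 12) + 3*I*√210) = 3324*(715/27 + 3*I*√210) = 792220/9 + 9972*I*√210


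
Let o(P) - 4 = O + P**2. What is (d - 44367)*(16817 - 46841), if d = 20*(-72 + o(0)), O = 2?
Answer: 1371706488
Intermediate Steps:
o(P) = 6 + P**2 (o(P) = 4 + (2 + P**2) = 6 + P**2)
d = -1320 (d = 20*(-72 + (6 + 0**2)) = 20*(-72 + (6 + 0)) = 20*(-72 + 6) = 20*(-66) = -1320)
(d - 44367)*(16817 - 46841) = (-1320 - 44367)*(16817 - 46841) = -45687*(-30024) = 1371706488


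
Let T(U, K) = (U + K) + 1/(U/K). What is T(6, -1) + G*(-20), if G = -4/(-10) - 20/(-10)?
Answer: -259/6 ≈ -43.167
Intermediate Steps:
T(U, K) = K + U + K/U (T(U, K) = (K + U) + K/U = K + U + K/U)
G = 12/5 (G = -4*(-⅒) - 20*(-⅒) = ⅖ + 2 = 12/5 ≈ 2.4000)
T(6, -1) + G*(-20) = (-1 + 6 - 1/6) + (12/5)*(-20) = (-1 + 6 - 1*⅙) - 48 = (-1 + 6 - ⅙) - 48 = 29/6 - 48 = -259/6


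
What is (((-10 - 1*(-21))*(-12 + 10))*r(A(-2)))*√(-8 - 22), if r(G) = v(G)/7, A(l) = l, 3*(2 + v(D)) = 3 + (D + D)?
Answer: 22*I*√30/3 ≈ 40.166*I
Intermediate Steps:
v(D) = -1 + 2*D/3 (v(D) = -2 + (3 + (D + D))/3 = -2 + (3 + 2*D)/3 = -2 + (1 + 2*D/3) = -1 + 2*D/3)
r(G) = -⅐ + 2*G/21 (r(G) = (-1 + 2*G/3)/7 = (-1 + 2*G/3)*(⅐) = -⅐ + 2*G/21)
(((-10 - 1*(-21))*(-12 + 10))*r(A(-2)))*√(-8 - 22) = (((-10 - 1*(-21))*(-12 + 10))*(-⅐ + (2/21)*(-2)))*√(-8 - 22) = (((-10 + 21)*(-2))*(-⅐ - 4/21))*√(-30) = ((11*(-2))*(-⅓))*(I*√30) = (-22*(-⅓))*(I*√30) = 22*(I*√30)/3 = 22*I*√30/3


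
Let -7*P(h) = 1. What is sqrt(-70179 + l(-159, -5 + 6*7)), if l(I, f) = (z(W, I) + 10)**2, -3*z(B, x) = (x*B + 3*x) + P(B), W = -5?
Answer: I*sqrt(26888714)/21 ≈ 246.93*I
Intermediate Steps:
P(h) = -1/7 (P(h) = -1/7*1 = -1/7)
z(B, x) = 1/21 - x - B*x/3 (z(B, x) = -((x*B + 3*x) - 1/7)/3 = -((B*x + 3*x) - 1/7)/3 = -((3*x + B*x) - 1/7)/3 = -(-1/7 + 3*x + B*x)/3 = 1/21 - x - B*x/3)
l(I, f) = (211/21 + 2*I/3)**2 (l(I, f) = ((1/21 - I - 1/3*(-5)*I) + 10)**2 = ((1/21 - I + 5*I/3) + 10)**2 = ((1/21 + 2*I/3) + 10)**2 = (211/21 + 2*I/3)**2)
sqrt(-70179 + l(-159, -5 + 6*7)) = sqrt(-70179 + (211 + 14*(-159))**2/441) = sqrt(-70179 + (211 - 2226)**2/441) = sqrt(-70179 + (1/441)*(-2015)**2) = sqrt(-70179 + (1/441)*4060225) = sqrt(-70179 + 4060225/441) = sqrt(-26888714/441) = I*sqrt(26888714)/21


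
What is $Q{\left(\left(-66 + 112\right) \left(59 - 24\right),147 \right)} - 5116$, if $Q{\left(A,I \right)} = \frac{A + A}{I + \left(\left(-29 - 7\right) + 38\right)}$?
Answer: $- \frac{759064}{149} \approx -5094.4$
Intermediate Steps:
$Q{\left(A,I \right)} = \frac{2 A}{2 + I}$ ($Q{\left(A,I \right)} = \frac{2 A}{I + \left(-36 + 38\right)} = \frac{2 A}{I + 2} = \frac{2 A}{2 + I}$)
$Q{\left(\left(-66 + 112\right) \left(59 - 24\right),147 \right)} - 5116 = \frac{2 \left(-66 + 112\right) \left(59 - 24\right)}{2 + 147} - 5116 = \frac{2 \cdot 46 \cdot 35}{149} - 5116 = 2 \cdot 1610 \cdot \frac{1}{149} - 5116 = \frac{3220}{149} - 5116 = - \frac{759064}{149}$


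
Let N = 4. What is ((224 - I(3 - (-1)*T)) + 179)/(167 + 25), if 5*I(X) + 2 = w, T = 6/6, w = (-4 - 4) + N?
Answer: 2021/960 ≈ 2.1052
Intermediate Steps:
w = -4 (w = (-4 - 4) + 4 = -8 + 4 = -4)
T = 1 (T = 6*(1/6) = 1)
I(X) = -6/5 (I(X) = -2/5 + (1/5)*(-4) = -2/5 - 4/5 = -6/5)
((224 - I(3 - (-1)*T)) + 179)/(167 + 25) = ((224 - 1*(-6/5)) + 179)/(167 + 25) = ((224 + 6/5) + 179)/192 = (1126/5 + 179)*(1/192) = (2021/5)*(1/192) = 2021/960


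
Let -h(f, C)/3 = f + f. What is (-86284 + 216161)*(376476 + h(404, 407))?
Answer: 48580751604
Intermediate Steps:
h(f, C) = -6*f (h(f, C) = -3*(f + f) = -6*f)
(-86284 + 216161)*(376476 + h(404, 407)) = (-86284 + 216161)*(376476 - 6*404) = 129877*(376476 - 2424) = 129877*374052 = 48580751604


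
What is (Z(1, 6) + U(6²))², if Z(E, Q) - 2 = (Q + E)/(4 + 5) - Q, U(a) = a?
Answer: 87025/81 ≈ 1074.4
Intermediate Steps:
Z(E, Q) = 2 - 8*Q/9 + E/9 (Z(E, Q) = 2 + ((Q + E)/(4 + 5) - Q) = 2 + ((E + Q)/9 - Q) = 2 + ((E + Q)*(⅑) - Q) = 2 + ((E/9 + Q/9) - Q) = 2 + (-8*Q/9 + E/9) = 2 - 8*Q/9 + E/9)
(Z(1, 6) + U(6²))² = ((2 - 8/9*6 + (⅑)*1) + 6²)² = ((2 - 16/3 + ⅑) + 36)² = (-29/9 + 36)² = (295/9)² = 87025/81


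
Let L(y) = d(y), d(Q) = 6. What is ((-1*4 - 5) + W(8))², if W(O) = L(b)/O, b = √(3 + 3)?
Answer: 1089/16 ≈ 68.063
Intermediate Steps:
b = √6 ≈ 2.4495
L(y) = 6
W(O) = 6/O
((-1*4 - 5) + W(8))² = ((-1*4 - 5) + 6/8)² = ((-4 - 5) + 6*(⅛))² = (-9 + ¾)² = (-33/4)² = 1089/16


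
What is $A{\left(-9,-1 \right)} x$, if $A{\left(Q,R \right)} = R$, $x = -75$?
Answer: $75$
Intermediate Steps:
$A{\left(-9,-1 \right)} x = \left(-1\right) \left(-75\right) = 75$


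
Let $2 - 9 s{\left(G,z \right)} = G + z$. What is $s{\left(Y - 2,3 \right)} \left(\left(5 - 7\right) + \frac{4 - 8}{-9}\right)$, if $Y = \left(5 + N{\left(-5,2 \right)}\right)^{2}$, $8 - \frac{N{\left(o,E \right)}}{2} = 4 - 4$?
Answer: $\frac{6160}{81} \approx 76.049$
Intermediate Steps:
$N{\left(o,E \right)} = 16$ ($N{\left(o,E \right)} = 16 - 2 \left(4 - 4\right) = 16 - 0 = 16 + 0 = 16$)
$Y = 441$ ($Y = \left(5 + 16\right)^{2} = 21^{2} = 441$)
$s{\left(G,z \right)} = \frac{2}{9} - \frac{G}{9} - \frac{z}{9}$ ($s{\left(G,z \right)} = \frac{2}{9} - \frac{G + z}{9} = \frac{2}{9} - \left(\frac{G}{9} + \frac{z}{9}\right) = \frac{2}{9} - \frac{G}{9} - \frac{z}{9}$)
$s{\left(Y - 2,3 \right)} \left(\left(5 - 7\right) + \frac{4 - 8}{-9}\right) = \left(\frac{2}{9} - \frac{441 - 2}{9} - \frac{1}{3}\right) \left(\left(5 - 7\right) + \frac{4 - 8}{-9}\right) = \left(\frac{2}{9} - \frac{441 - 2}{9} - \frac{1}{3}\right) \left(-2 + \left(4 - 8\right) \left(- \frac{1}{9}\right)\right) = \left(\frac{2}{9} - \frac{439}{9} - \frac{1}{3}\right) \left(-2 - - \frac{4}{9}\right) = \left(\frac{2}{9} - \frac{439}{9} - \frac{1}{3}\right) \left(-2 + \frac{4}{9}\right) = \left(- \frac{440}{9}\right) \left(- \frac{14}{9}\right) = \frac{6160}{81}$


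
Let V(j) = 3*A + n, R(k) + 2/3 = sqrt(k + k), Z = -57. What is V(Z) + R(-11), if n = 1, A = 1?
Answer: 10/3 + I*sqrt(22) ≈ 3.3333 + 4.6904*I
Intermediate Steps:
R(k) = -2/3 + sqrt(2)*sqrt(k) (R(k) = -2/3 + sqrt(k + k) = -2/3 + sqrt(2*k) = -2/3 + sqrt(2)*sqrt(k))
V(j) = 4 (V(j) = 3*1 + 1 = 3 + 1 = 4)
V(Z) + R(-11) = 4 + (-2/3 + sqrt(2)*sqrt(-11)) = 4 + (-2/3 + sqrt(2)*(I*sqrt(11))) = 4 + (-2/3 + I*sqrt(22)) = 10/3 + I*sqrt(22)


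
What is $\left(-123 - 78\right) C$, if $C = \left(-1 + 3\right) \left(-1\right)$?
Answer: $402$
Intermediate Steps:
$C = -2$ ($C = 2 \left(-1\right) = -2$)
$\left(-123 - 78\right) C = \left(-123 - 78\right) \left(-2\right) = \left(-201\right) \left(-2\right) = 402$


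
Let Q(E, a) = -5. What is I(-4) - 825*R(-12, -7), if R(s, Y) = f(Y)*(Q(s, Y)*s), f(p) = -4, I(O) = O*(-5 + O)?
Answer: 198036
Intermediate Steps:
R(s, Y) = 20*s (R(s, Y) = -(-20)*s = 20*s)
I(-4) - 825*R(-12, -7) = -4*(-5 - 4) - 16500*(-12) = -4*(-9) - 825*(-240) = 36 + 198000 = 198036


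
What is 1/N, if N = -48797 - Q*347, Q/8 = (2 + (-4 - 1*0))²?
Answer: -1/59901 ≈ -1.6694e-5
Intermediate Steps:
Q = 32 (Q = 8*(2 + (-4 - 1*0))² = 8*(2 + (-4 + 0))² = 8*(2 - 4)² = 8*(-2)² = 8*4 = 32)
N = -59901 (N = -48797 - 32*347 = -48797 - 1*11104 = -48797 - 11104 = -59901)
1/N = 1/(-59901) = -1/59901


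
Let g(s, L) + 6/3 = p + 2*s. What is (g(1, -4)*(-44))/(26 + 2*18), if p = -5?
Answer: 110/31 ≈ 3.5484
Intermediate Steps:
g(s, L) = -7 + 2*s (g(s, L) = -2 + (-5 + 2*s) = -7 + 2*s)
(g(1, -4)*(-44))/(26 + 2*18) = ((-7 + 2*1)*(-44))/(26 + 2*18) = ((-7 + 2)*(-44))/(26 + 36) = -5*(-44)/62 = 220*(1/62) = 110/31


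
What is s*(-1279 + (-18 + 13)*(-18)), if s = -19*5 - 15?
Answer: 130790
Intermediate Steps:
s = -110 (s = -95 - 15 = -110)
s*(-1279 + (-18 + 13)*(-18)) = -110*(-1279 + (-18 + 13)*(-18)) = -110*(-1279 - 5*(-18)) = -110*(-1279 + 90) = -110*(-1189) = 130790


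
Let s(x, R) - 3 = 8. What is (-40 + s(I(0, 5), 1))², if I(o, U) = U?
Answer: 841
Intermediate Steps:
s(x, R) = 11 (s(x, R) = 3 + 8 = 11)
(-40 + s(I(0, 5), 1))² = (-40 + 11)² = (-29)² = 841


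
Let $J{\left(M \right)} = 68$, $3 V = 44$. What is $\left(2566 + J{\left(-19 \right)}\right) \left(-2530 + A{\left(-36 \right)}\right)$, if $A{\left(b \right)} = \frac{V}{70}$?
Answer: $- \frac{233221384}{35} \approx -6.6635 \cdot 10^{6}$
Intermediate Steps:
$V = \frac{44}{3}$ ($V = \frac{1}{3} \cdot 44 = \frac{44}{3} \approx 14.667$)
$A{\left(b \right)} = \frac{22}{105}$ ($A{\left(b \right)} = \frac{44}{3 \cdot 70} = \frac{44}{3} \cdot \frac{1}{70} = \frac{22}{105}$)
$\left(2566 + J{\left(-19 \right)}\right) \left(-2530 + A{\left(-36 \right)}\right) = \left(2566 + 68\right) \left(-2530 + \frac{22}{105}\right) = 2634 \left(- \frac{265628}{105}\right) = - \frac{233221384}{35}$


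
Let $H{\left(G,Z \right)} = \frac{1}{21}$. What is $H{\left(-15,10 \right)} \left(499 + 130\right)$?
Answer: $\frac{629}{21} \approx 29.952$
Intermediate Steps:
$H{\left(G,Z \right)} = \frac{1}{21}$
$H{\left(-15,10 \right)} \left(499 + 130\right) = \frac{499 + 130}{21} = \frac{1}{21} \cdot 629 = \frac{629}{21}$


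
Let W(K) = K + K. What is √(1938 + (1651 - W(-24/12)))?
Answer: √3593 ≈ 59.942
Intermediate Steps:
W(K) = 2*K
√(1938 + (1651 - W(-24/12))) = √(1938 + (1651 - 2*(-24/12))) = √(1938 + (1651 - 2*(-24*1/12))) = √(1938 + (1651 - 2*(-2))) = √(1938 + (1651 - 1*(-4))) = √(1938 + (1651 + 4)) = √(1938 + 1655) = √3593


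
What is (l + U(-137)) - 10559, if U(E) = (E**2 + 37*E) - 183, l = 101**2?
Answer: 13159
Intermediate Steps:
l = 10201
U(E) = -183 + E**2 + 37*E
(l + U(-137)) - 10559 = (10201 + (-183 + (-137)**2 + 37*(-137))) - 10559 = (10201 + (-183 + 18769 - 5069)) - 10559 = (10201 + 13517) - 10559 = 23718 - 10559 = 13159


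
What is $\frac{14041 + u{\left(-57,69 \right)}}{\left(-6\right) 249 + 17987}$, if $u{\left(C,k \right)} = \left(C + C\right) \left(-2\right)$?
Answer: $\frac{14269}{16493} \approx 0.86516$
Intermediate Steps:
$u{\left(C,k \right)} = - 4 C$ ($u{\left(C,k \right)} = 2 C \left(-2\right) = - 4 C$)
$\frac{14041 + u{\left(-57,69 \right)}}{\left(-6\right) 249 + 17987} = \frac{14041 - -228}{\left(-6\right) 249 + 17987} = \frac{14041 + 228}{-1494 + 17987} = \frac{14269}{16493}$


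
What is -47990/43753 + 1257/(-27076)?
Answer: -1354374761/1184656228 ≈ -1.1433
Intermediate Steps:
-47990/43753 + 1257/(-27076) = -47990*1/43753 + 1257*(-1/27076) = -47990/43753 - 1257/27076 = -1354374761/1184656228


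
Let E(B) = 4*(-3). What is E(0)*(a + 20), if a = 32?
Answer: -624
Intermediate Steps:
E(B) = -12
E(0)*(a + 20) = -12*(32 + 20) = -12*52 = -624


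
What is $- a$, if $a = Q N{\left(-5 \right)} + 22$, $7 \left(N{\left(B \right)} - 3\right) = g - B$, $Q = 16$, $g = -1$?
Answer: $- \frac{554}{7} \approx -79.143$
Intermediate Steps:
$N{\left(B \right)} = \frac{20}{7} - \frac{B}{7}$ ($N{\left(B \right)} = 3 + \frac{-1 - B}{7} = 3 - \left(\frac{1}{7} + \frac{B}{7}\right) = \frac{20}{7} - \frac{B}{7}$)
$a = \frac{554}{7}$ ($a = 16 \left(\frac{20}{7} - - \frac{5}{7}\right) + 22 = 16 \left(\frac{20}{7} + \frac{5}{7}\right) + 22 = 16 \cdot \frac{25}{7} + 22 = \frac{400}{7} + 22 = \frac{554}{7} \approx 79.143$)
$- a = \left(-1\right) \frac{554}{7} = - \frac{554}{7}$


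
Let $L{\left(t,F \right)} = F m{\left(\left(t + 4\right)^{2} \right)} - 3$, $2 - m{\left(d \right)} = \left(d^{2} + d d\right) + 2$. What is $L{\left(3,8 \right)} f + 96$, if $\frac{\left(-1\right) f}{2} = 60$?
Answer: $4610376$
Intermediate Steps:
$f = -120$ ($f = \left(-2\right) 60 = -120$)
$m{\left(d \right)} = - 2 d^{2}$ ($m{\left(d \right)} = 2 - \left(\left(d^{2} + d d\right) + 2\right) = 2 - \left(\left(d^{2} + d^{2}\right) + 2\right) = 2 - \left(2 d^{2} + 2\right) = 2 - \left(2 + 2 d^{2}\right) = - 2 d^{2}$)
$L{\left(t,F \right)} = -3 - 2 F \left(4 + t\right)^{4}$ ($L{\left(t,F \right)} = F \left(- 2 \left(\left(t + 4\right)^{2}\right)^{2}\right) - 3 = F \left(- 2 \left(\left(4 + t\right)^{2}\right)^{2}\right) - 3 = F \left(- 2 \left(4 + t\right)^{4}\right) - 3 = - 2 F \left(4 + t\right)^{4} - 3 = -3 - 2 F \left(4 + t\right)^{4}$)
$L{\left(3,8 \right)} f + 96 = \left(-3 - 16 \left(4 + 3\right)^{4}\right) \left(-120\right) + 96 = \left(-3 - 16 \cdot 7^{4}\right) \left(-120\right) + 96 = \left(-3 - 16 \cdot 2401\right) \left(-120\right) + 96 = \left(-3 - 38416\right) \left(-120\right) + 96 = \left(-38419\right) \left(-120\right) + 96 = 4610280 + 96 = 4610376$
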